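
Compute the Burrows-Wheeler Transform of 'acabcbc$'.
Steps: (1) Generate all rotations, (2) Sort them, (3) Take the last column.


Rotations (sorted):
  0: $acabcbc -> last char: c
  1: abcbc$ac -> last char: c
  2: acabcbc$ -> last char: $
  3: bc$acabc -> last char: c
  4: bcbc$aca -> last char: a
  5: c$acabcb -> last char: b
  6: cabcbc$a -> last char: a
  7: cbc$acab -> last char: b


BWT = cc$cabab


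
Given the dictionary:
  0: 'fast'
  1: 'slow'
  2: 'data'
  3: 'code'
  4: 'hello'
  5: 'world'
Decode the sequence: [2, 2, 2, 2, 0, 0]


Look up each index in the dictionary:
  2 -> 'data'
  2 -> 'data'
  2 -> 'data'
  2 -> 'data'
  0 -> 'fast'
  0 -> 'fast'

Decoded: "data data data data fast fast"


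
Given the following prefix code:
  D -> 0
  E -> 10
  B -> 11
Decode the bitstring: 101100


Decoding step by step:
Bits 10 -> E
Bits 11 -> B
Bits 0 -> D
Bits 0 -> D


Decoded message: EBDD


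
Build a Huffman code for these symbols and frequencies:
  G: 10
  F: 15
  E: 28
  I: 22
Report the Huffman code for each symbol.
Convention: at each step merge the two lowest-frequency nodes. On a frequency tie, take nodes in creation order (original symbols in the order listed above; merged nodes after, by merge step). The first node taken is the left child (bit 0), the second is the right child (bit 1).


Huffman tree construction:
Step 1: Merge G(10) + F(15) = 25
Step 2: Merge I(22) + (G+F)(25) = 47
Step 3: Merge E(28) + (I+(G+F))(47) = 75
Read each symbol's code off the tree from the root (left child = 0, right child = 1).

Codes:
  G: 110 (length 3)
  F: 111 (length 3)
  E: 0 (length 1)
  I: 10 (length 2)
Average code length: 147/75 = 1.9600 bits/symbol


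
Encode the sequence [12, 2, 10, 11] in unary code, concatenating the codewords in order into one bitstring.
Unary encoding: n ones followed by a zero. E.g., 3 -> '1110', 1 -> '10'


Encode each number as n ones followed by a terminating 0:
  12 -> 1111111111110 (13 bits)
  2 -> 110 (3 bits)
  10 -> 11111111110 (11 bits)
  11 -> 111111111110 (12 bits)
Total length = 13 + 3 + 11 + 12 = 39 bits.

Unary([12, 2, 10, 11]) = 111111111111011011111111110111111111110 (39 bits)


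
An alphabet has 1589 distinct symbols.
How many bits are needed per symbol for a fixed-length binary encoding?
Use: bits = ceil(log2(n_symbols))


log2(1589) = 10.6339
Bracket: 2^10 = 1024 < 1589 <= 2^11 = 2048
So ceil(log2(1589)) = 11

bits = ceil(log2(1589)) = ceil(10.6339) = 11 bits


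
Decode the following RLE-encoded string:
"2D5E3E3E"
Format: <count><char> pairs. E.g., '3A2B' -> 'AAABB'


Expanding each <count><char> pair:
  2D -> 'DD'
  5E -> 'EEEEE'
  3E -> 'EEE'
  3E -> 'EEE'

Decoded = DDEEEEEEEEEEE


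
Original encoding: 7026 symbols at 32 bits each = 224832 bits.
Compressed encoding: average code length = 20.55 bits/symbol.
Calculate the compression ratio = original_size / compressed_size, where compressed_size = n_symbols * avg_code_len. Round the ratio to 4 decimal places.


original_size = n_symbols * orig_bits = 7026 * 32 = 224832 bits
compressed_size = n_symbols * avg_code_len = 7026 * 20.55 = 144384.3 bits
ratio = original_size / compressed_size = 224832 / 144384.3 = 1.5572

Compression ratio = 1.5572


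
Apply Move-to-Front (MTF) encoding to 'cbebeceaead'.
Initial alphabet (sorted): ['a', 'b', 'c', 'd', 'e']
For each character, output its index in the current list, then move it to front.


MTF encoding:
'c': index 2 in ['a', 'b', 'c', 'd', 'e'] -> ['c', 'a', 'b', 'd', 'e']
'b': index 2 in ['c', 'a', 'b', 'd', 'e'] -> ['b', 'c', 'a', 'd', 'e']
'e': index 4 in ['b', 'c', 'a', 'd', 'e'] -> ['e', 'b', 'c', 'a', 'd']
'b': index 1 in ['e', 'b', 'c', 'a', 'd'] -> ['b', 'e', 'c', 'a', 'd']
'e': index 1 in ['b', 'e', 'c', 'a', 'd'] -> ['e', 'b', 'c', 'a', 'd']
'c': index 2 in ['e', 'b', 'c', 'a', 'd'] -> ['c', 'e', 'b', 'a', 'd']
'e': index 1 in ['c', 'e', 'b', 'a', 'd'] -> ['e', 'c', 'b', 'a', 'd']
'a': index 3 in ['e', 'c', 'b', 'a', 'd'] -> ['a', 'e', 'c', 'b', 'd']
'e': index 1 in ['a', 'e', 'c', 'b', 'd'] -> ['e', 'a', 'c', 'b', 'd']
'a': index 1 in ['e', 'a', 'c', 'b', 'd'] -> ['a', 'e', 'c', 'b', 'd']
'd': index 4 in ['a', 'e', 'c', 'b', 'd'] -> ['d', 'a', 'e', 'c', 'b']


Output: [2, 2, 4, 1, 1, 2, 1, 3, 1, 1, 4]


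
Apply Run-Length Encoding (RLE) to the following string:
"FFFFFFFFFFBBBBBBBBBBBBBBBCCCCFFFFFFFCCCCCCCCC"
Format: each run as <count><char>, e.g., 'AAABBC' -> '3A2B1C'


Scanning runs left to right:
  i=0: run of 'F' x 10 -> '10F'
  i=10: run of 'B' x 15 -> '15B'
  i=25: run of 'C' x 4 -> '4C'
  i=29: run of 'F' x 7 -> '7F'
  i=36: run of 'C' x 9 -> '9C'

RLE = 10F15B4C7F9C


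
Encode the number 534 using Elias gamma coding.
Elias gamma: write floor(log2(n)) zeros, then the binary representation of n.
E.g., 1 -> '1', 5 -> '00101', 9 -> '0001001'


num_bits = floor(log2(534)) + 1 = 10
leading_zeros = num_bits - 1 = 9
binary(534) = 1000010110

Elias gamma(534) = '000000000' + '1000010110' = 0000000001000010110 (19 bits)


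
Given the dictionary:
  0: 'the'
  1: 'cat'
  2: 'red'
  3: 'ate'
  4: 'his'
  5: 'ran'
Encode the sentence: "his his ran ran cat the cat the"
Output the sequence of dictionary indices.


Look up each word in the dictionary:
  'his' -> 4
  'his' -> 4
  'ran' -> 5
  'ran' -> 5
  'cat' -> 1
  'the' -> 0
  'cat' -> 1
  'the' -> 0

Encoded: [4, 4, 5, 5, 1, 0, 1, 0]


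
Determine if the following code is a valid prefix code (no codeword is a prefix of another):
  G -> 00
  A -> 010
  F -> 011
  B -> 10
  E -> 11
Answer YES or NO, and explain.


Checking each pair (does one codeword prefix another?):
  G='00' vs A='010': no prefix
  G='00' vs F='011': no prefix
  G='00' vs B='10': no prefix
  G='00' vs E='11': no prefix
  A='010' vs G='00': no prefix
  A='010' vs F='011': no prefix
  A='010' vs B='10': no prefix
  A='010' vs E='11': no prefix
  F='011' vs G='00': no prefix
  F='011' vs A='010': no prefix
  F='011' vs B='10': no prefix
  F='011' vs E='11': no prefix
  B='10' vs G='00': no prefix
  B='10' vs A='010': no prefix
  B='10' vs F='011': no prefix
  B='10' vs E='11': no prefix
  E='11' vs G='00': no prefix
  E='11' vs A='010': no prefix
  E='11' vs F='011': no prefix
  E='11' vs B='10': no prefix
No violation found over all pairs.

YES -- this is a valid prefix code. No codeword is a prefix of any other codeword.


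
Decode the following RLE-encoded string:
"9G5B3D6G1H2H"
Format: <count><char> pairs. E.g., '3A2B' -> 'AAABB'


Expanding each <count><char> pair:
  9G -> 'GGGGGGGGG'
  5B -> 'BBBBB'
  3D -> 'DDD'
  6G -> 'GGGGGG'
  1H -> 'H'
  2H -> 'HH'

Decoded = GGGGGGGGGBBBBBDDDGGGGGGHHH


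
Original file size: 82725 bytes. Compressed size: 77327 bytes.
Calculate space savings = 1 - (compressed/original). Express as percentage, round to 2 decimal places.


ratio = compressed/original = 77327/82725 = 0.934748
savings = 1 - ratio = 1 - 0.934748 = 0.065252
as a percentage: 0.065252 * 100 = 6.53%

Space savings = 1 - 77327/82725 = 6.53%


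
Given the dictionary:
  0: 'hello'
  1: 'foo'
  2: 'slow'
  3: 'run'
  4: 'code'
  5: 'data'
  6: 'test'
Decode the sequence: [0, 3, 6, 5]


Look up each index in the dictionary:
  0 -> 'hello'
  3 -> 'run'
  6 -> 'test'
  5 -> 'data'

Decoded: "hello run test data"


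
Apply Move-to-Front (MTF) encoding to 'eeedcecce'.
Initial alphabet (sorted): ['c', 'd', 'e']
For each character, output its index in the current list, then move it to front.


MTF encoding:
'e': index 2 in ['c', 'd', 'e'] -> ['e', 'c', 'd']
'e': index 0 in ['e', 'c', 'd'] -> ['e', 'c', 'd']
'e': index 0 in ['e', 'c', 'd'] -> ['e', 'c', 'd']
'd': index 2 in ['e', 'c', 'd'] -> ['d', 'e', 'c']
'c': index 2 in ['d', 'e', 'c'] -> ['c', 'd', 'e']
'e': index 2 in ['c', 'd', 'e'] -> ['e', 'c', 'd']
'c': index 1 in ['e', 'c', 'd'] -> ['c', 'e', 'd']
'c': index 0 in ['c', 'e', 'd'] -> ['c', 'e', 'd']
'e': index 1 in ['c', 'e', 'd'] -> ['e', 'c', 'd']


Output: [2, 0, 0, 2, 2, 2, 1, 0, 1]


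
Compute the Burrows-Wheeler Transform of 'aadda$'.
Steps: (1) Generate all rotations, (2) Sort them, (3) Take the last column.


Rotations (sorted):
  0: $aadda -> last char: a
  1: a$aadd -> last char: d
  2: aadda$ -> last char: $
  3: adda$a -> last char: a
  4: da$aad -> last char: d
  5: dda$aa -> last char: a


BWT = ad$ada


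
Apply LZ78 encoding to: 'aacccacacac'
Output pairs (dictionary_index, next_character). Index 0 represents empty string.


LZ78 encoding steps:
Dictionary: {0: ''}
Step 1: w='' (idx 0), next='a' -> output (0, 'a'), add 'a' as idx 1
Step 2: w='a' (idx 1), next='c' -> output (1, 'c'), add 'ac' as idx 2
Step 3: w='' (idx 0), next='c' -> output (0, 'c'), add 'c' as idx 3
Step 4: w='c' (idx 3), next='a' -> output (3, 'a'), add 'ca' as idx 4
Step 5: w='ca' (idx 4), next='c' -> output (4, 'c'), add 'cac' as idx 5
Step 6: w='ac' (idx 2), end of input -> output (2, '')


Encoded: [(0, 'a'), (1, 'c'), (0, 'c'), (3, 'a'), (4, 'c'), (2, '')]


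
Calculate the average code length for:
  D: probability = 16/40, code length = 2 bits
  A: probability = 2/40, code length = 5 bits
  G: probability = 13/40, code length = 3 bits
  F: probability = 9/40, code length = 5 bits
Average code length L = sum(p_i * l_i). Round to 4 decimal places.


Weighted contributions p_i * l_i:
  D: (16/40) * 2 = 32/40
  A: (2/40) * 5 = 10/40
  G: (13/40) * 3 = 39/40
  F: (9/40) * 5 = 45/40
Sum = (32 + 10 + 39 + 45)/40 = 126/40

L = 126/40 = 3.1500 bits/symbol


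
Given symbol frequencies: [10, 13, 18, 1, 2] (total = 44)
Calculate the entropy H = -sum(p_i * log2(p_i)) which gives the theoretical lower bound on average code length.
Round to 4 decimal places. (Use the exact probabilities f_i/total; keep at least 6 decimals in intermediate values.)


Per-symbol terms -p_i * log2(p_i) with p_i = f_i/44:
  p = 10/44 = 0.227273: log2(p) = -2.137504, -p*log2(p) = 0.485796
  p = 13/44 = 0.295455: log2(p) = -1.758992, -p*log2(p) = 0.519702
  p = 18/44 = 0.409091: log2(p) = -1.289507, -p*log2(p) = 0.527525
  p = 1/44 = 0.022727: log2(p) = -5.459432, -p*log2(p) = 0.124078
  p = 2/44 = 0.045455: log2(p) = -4.459432, -p*log2(p) = 0.202701
H = 0.485796 + 0.519702 + 0.527525 + 0.124078 + 0.202701 = 1.859802

H = 1.8598 bits/symbol


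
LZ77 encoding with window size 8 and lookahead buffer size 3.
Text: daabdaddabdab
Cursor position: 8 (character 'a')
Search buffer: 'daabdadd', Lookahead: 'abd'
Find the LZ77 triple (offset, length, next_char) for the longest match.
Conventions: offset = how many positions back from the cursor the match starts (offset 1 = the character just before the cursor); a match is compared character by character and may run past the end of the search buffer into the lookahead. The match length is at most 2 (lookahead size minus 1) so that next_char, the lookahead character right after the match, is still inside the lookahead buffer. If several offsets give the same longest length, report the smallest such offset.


Try each offset into the search buffer:
  offset=1 (pos 7, char 'd'): match length 0
  offset=2 (pos 6, char 'd'): match length 0
  offset=3 (pos 5, char 'a'): match length 1
  offset=4 (pos 4, char 'd'): match length 0
  offset=5 (pos 3, char 'b'): match length 0
  offset=6 (pos 2, char 'a'): match length 2
  offset=7 (pos 1, char 'a'): match length 1
  offset=8 (pos 0, char 'd'): match length 0
Longest match has length 2 at offset 6.
next_char = character at position 8 + 2 = 10 -> 'd'

Best match: offset=6, length=2 (matching 'ab' starting at position 2)
LZ77 triple: (6, 2, 'd')


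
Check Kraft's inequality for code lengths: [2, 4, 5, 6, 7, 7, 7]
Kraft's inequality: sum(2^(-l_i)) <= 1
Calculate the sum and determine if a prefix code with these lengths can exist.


Sum = 2^(-2) + 2^(-4) + 2^(-5) + 2^(-6) + 2^(-7) + 2^(-7) + 2^(-7)
    = 0.25 + 0.0625 + 0.03125 + 0.015625 + 0.0078125 + 0.0078125 + 0.0078125
    = 49/128 = 0.3828125
Since 0.3828125 <= 1, Kraft's inequality IS satisfied.
A prefix code with these lengths CAN exist.

Kraft sum = 0.3828125. Satisfied.


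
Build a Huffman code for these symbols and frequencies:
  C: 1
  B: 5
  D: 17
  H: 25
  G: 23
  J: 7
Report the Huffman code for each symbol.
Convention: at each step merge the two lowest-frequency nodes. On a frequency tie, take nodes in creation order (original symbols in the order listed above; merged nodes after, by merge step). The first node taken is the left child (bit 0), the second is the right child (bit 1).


Huffman tree construction:
Step 1: Merge C(1) + B(5) = 6
Step 2: Merge (C+B)(6) + J(7) = 13
Step 3: Merge ((C+B)+J)(13) + D(17) = 30
Step 4: Merge G(23) + H(25) = 48
Step 5: Merge (((C+B)+J)+D)(30) + (G+H)(48) = 78
Read each symbol's code off the tree from the root (left child = 0, right child = 1).

Codes:
  C: 0000 (length 4)
  B: 0001 (length 4)
  D: 01 (length 2)
  H: 11 (length 2)
  G: 10 (length 2)
  J: 001 (length 3)
Average code length: 175/78 = 2.2436 bits/symbol


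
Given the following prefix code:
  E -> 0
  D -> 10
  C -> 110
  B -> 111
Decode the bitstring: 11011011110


Decoding step by step:
Bits 110 -> C
Bits 110 -> C
Bits 111 -> B
Bits 10 -> D


Decoded message: CCBD


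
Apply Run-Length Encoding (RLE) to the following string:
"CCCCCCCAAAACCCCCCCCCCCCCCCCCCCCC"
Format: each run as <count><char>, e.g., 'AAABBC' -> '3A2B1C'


Scanning runs left to right:
  i=0: run of 'C' x 7 -> '7C'
  i=7: run of 'A' x 4 -> '4A'
  i=11: run of 'C' x 21 -> '21C'

RLE = 7C4A21C


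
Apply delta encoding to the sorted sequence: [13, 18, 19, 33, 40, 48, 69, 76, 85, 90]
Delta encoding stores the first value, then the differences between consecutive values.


First value: 13
Deltas:
  18 - 13 = 5
  19 - 18 = 1
  33 - 19 = 14
  40 - 33 = 7
  48 - 40 = 8
  69 - 48 = 21
  76 - 69 = 7
  85 - 76 = 9
  90 - 85 = 5


Delta encoded: [13, 5, 1, 14, 7, 8, 21, 7, 9, 5]


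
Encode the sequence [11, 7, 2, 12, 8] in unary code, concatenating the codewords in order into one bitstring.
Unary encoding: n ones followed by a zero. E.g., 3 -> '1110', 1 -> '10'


Encode each number as n ones followed by a terminating 0:
  11 -> 111111111110 (12 bits)
  7 -> 11111110 (8 bits)
  2 -> 110 (3 bits)
  12 -> 1111111111110 (13 bits)
  8 -> 111111110 (9 bits)
Total length = 12 + 8 + 3 + 13 + 9 = 45 bits.

Unary([11, 7, 2, 12, 8]) = 111111111110111111101101111111111110111111110 (45 bits)


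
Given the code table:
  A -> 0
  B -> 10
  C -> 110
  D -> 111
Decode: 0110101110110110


Decoding:
0 -> A
110 -> C
10 -> B
111 -> D
0 -> A
110 -> C
110 -> C


Result: ACBDACC


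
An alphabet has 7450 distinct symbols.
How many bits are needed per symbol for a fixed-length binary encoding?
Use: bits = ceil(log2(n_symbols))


log2(7450) = 12.863
Bracket: 2^12 = 4096 < 7450 <= 2^13 = 8192
So ceil(log2(7450)) = 13

bits = ceil(log2(7450)) = ceil(12.863) = 13 bits


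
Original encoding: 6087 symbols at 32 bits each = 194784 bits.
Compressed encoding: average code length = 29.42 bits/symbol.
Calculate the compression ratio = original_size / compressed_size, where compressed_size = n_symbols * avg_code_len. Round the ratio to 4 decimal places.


original_size = n_symbols * orig_bits = 6087 * 32 = 194784 bits
compressed_size = n_symbols * avg_code_len = 6087 * 29.42 = 179079.54 bits
ratio = original_size / compressed_size = 194784 / 179079.54 = 1.0877

Compression ratio = 1.0877


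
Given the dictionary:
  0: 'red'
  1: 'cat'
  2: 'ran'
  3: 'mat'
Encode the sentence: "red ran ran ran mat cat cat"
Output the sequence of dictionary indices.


Look up each word in the dictionary:
  'red' -> 0
  'ran' -> 2
  'ran' -> 2
  'ran' -> 2
  'mat' -> 3
  'cat' -> 1
  'cat' -> 1

Encoded: [0, 2, 2, 2, 3, 1, 1]


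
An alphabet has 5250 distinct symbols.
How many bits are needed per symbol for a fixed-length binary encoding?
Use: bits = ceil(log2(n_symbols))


log2(5250) = 12.3581
Bracket: 2^12 = 4096 < 5250 <= 2^13 = 8192
So ceil(log2(5250)) = 13

bits = ceil(log2(5250)) = ceil(12.3581) = 13 bits


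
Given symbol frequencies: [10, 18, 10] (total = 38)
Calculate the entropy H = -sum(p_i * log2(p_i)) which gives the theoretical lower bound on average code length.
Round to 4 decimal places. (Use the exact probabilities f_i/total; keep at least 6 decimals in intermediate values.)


Per-symbol terms -p_i * log2(p_i) with p_i = f_i/38:
  p = 10/38 = 0.263158: log2(p) = -1.925999, -p*log2(p) = 0.506842
  p = 18/38 = 0.473684: log2(p) = -1.078003, -p*log2(p) = 0.510633
  p = 10/38 = 0.263158: log2(p) = -1.925999, -p*log2(p) = 0.506842
H = 0.506842 + 0.510633 + 0.506842 = 1.524317

H = 1.5243 bits/symbol


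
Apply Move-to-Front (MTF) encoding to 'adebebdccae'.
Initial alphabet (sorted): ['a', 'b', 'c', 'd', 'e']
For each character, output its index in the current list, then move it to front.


MTF encoding:
'a': index 0 in ['a', 'b', 'c', 'd', 'e'] -> ['a', 'b', 'c', 'd', 'e']
'd': index 3 in ['a', 'b', 'c', 'd', 'e'] -> ['d', 'a', 'b', 'c', 'e']
'e': index 4 in ['d', 'a', 'b', 'c', 'e'] -> ['e', 'd', 'a', 'b', 'c']
'b': index 3 in ['e', 'd', 'a', 'b', 'c'] -> ['b', 'e', 'd', 'a', 'c']
'e': index 1 in ['b', 'e', 'd', 'a', 'c'] -> ['e', 'b', 'd', 'a', 'c']
'b': index 1 in ['e', 'b', 'd', 'a', 'c'] -> ['b', 'e', 'd', 'a', 'c']
'd': index 2 in ['b', 'e', 'd', 'a', 'c'] -> ['d', 'b', 'e', 'a', 'c']
'c': index 4 in ['d', 'b', 'e', 'a', 'c'] -> ['c', 'd', 'b', 'e', 'a']
'c': index 0 in ['c', 'd', 'b', 'e', 'a'] -> ['c', 'd', 'b', 'e', 'a']
'a': index 4 in ['c', 'd', 'b', 'e', 'a'] -> ['a', 'c', 'd', 'b', 'e']
'e': index 4 in ['a', 'c', 'd', 'b', 'e'] -> ['e', 'a', 'c', 'd', 'b']


Output: [0, 3, 4, 3, 1, 1, 2, 4, 0, 4, 4]


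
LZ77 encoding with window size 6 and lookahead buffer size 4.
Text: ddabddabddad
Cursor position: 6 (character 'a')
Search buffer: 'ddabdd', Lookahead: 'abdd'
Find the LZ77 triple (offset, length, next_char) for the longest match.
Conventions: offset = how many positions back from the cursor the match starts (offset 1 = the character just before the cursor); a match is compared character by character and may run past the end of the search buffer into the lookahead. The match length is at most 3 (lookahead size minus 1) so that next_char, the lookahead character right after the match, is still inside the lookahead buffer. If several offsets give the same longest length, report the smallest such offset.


Try each offset into the search buffer:
  offset=1 (pos 5, char 'd'): match length 0
  offset=2 (pos 4, char 'd'): match length 0
  offset=3 (pos 3, char 'b'): match length 0
  offset=4 (pos 2, char 'a'): match length 3
  offset=5 (pos 1, char 'd'): match length 0
  offset=6 (pos 0, char 'd'): match length 0
Longest match has length 3 at offset 4.
next_char = character at position 6 + 3 = 9 -> 'd'

Best match: offset=4, length=3 (matching 'abd' starting at position 2)
LZ77 triple: (4, 3, 'd')


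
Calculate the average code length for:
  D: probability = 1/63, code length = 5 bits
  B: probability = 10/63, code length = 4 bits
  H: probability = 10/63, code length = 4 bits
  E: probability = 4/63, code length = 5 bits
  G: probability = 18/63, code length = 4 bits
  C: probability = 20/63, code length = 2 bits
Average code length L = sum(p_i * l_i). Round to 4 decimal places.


Weighted contributions p_i * l_i:
  D: (1/63) * 5 = 5/63
  B: (10/63) * 4 = 40/63
  H: (10/63) * 4 = 40/63
  E: (4/63) * 5 = 20/63
  G: (18/63) * 4 = 72/63
  C: (20/63) * 2 = 40/63
Sum = (5 + 40 + 40 + 20 + 72 + 40)/63 = 217/63

L = 217/63 = 3.4444 bits/symbol


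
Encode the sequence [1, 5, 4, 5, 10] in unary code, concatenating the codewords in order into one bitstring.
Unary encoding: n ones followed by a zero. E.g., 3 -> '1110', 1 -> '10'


Encode each number as n ones followed by a terminating 0:
  1 -> 10 (2 bits)
  5 -> 111110 (6 bits)
  4 -> 11110 (5 bits)
  5 -> 111110 (6 bits)
  10 -> 11111111110 (11 bits)
Total length = 2 + 6 + 5 + 6 + 11 = 30 bits.

Unary([1, 5, 4, 5, 10]) = 101111101111011111011111111110 (30 bits)


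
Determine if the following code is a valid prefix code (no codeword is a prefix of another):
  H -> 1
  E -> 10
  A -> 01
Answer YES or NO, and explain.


Checking each pair (does one codeword prefix another?):
  H='1' vs E='10': prefix -- VIOLATION

NO -- this is NOT a valid prefix code. H (1) is a prefix of E (10).


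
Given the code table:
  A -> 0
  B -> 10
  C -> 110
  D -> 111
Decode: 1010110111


Decoding:
10 -> B
10 -> B
110 -> C
111 -> D


Result: BBCD


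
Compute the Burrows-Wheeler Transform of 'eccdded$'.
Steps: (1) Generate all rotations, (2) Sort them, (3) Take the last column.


Rotations (sorted):
  0: $eccdded -> last char: d
  1: ccdded$e -> last char: e
  2: cdded$ec -> last char: c
  3: d$eccdde -> last char: e
  4: dded$ecc -> last char: c
  5: ded$eccd -> last char: d
  6: eccdded$ -> last char: $
  7: ed$eccdd -> last char: d


BWT = dececd$d


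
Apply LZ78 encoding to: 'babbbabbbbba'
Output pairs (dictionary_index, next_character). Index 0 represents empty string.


LZ78 encoding steps:
Dictionary: {0: ''}
Step 1: w='' (idx 0), next='b' -> output (0, 'b'), add 'b' as idx 1
Step 2: w='' (idx 0), next='a' -> output (0, 'a'), add 'a' as idx 2
Step 3: w='b' (idx 1), next='b' -> output (1, 'b'), add 'bb' as idx 3
Step 4: w='b' (idx 1), next='a' -> output (1, 'a'), add 'ba' as idx 4
Step 5: w='bb' (idx 3), next='b' -> output (3, 'b'), add 'bbb' as idx 5
Step 6: w='bb' (idx 3), next='a' -> output (3, 'a'), add 'bba' as idx 6


Encoded: [(0, 'b'), (0, 'a'), (1, 'b'), (1, 'a'), (3, 'b'), (3, 'a')]


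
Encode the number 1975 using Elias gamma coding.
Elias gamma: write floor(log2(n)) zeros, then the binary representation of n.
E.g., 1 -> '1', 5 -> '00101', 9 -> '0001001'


num_bits = floor(log2(1975)) + 1 = 11
leading_zeros = num_bits - 1 = 10
binary(1975) = 11110110111

Elias gamma(1975) = '0000000000' + '11110110111' = 000000000011110110111 (21 bits)


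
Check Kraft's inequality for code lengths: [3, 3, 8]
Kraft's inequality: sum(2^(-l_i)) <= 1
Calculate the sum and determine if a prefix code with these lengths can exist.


Sum = 2^(-3) + 2^(-3) + 2^(-8)
    = 0.125 + 0.125 + 0.00390625
    = 65/256 = 0.25390625
Since 0.25390625 <= 1, Kraft's inequality IS satisfied.
A prefix code with these lengths CAN exist.

Kraft sum = 0.25390625. Satisfied.


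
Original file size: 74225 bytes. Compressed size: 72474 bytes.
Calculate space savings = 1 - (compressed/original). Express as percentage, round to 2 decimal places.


ratio = compressed/original = 72474/74225 = 0.97641
savings = 1 - ratio = 1 - 0.97641 = 0.02359
as a percentage: 0.02359 * 100 = 2.36%

Space savings = 1 - 72474/74225 = 2.36%


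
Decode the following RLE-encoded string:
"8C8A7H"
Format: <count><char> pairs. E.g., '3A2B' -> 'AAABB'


Expanding each <count><char> pair:
  8C -> 'CCCCCCCC'
  8A -> 'AAAAAAAA'
  7H -> 'HHHHHHH'

Decoded = CCCCCCCCAAAAAAAAHHHHHHH


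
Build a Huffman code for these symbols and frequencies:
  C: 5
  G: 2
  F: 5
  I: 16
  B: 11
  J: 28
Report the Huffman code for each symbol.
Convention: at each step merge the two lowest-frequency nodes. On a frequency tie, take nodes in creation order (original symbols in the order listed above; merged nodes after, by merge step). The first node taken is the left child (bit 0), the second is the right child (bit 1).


Huffman tree construction:
Step 1: Merge G(2) + C(5) = 7
Step 2: Merge F(5) + (G+C)(7) = 12
Step 3: Merge B(11) + (F+(G+C))(12) = 23
Step 4: Merge I(16) + (B+(F+(G+C)))(23) = 39
Step 5: Merge J(28) + (I+(B+(F+(G+C))))(39) = 67
Read each symbol's code off the tree from the root (left child = 0, right child = 1).

Codes:
  C: 11111 (length 5)
  G: 11110 (length 5)
  F: 1110 (length 4)
  I: 10 (length 2)
  B: 110 (length 3)
  J: 0 (length 1)
Average code length: 148/67 = 2.2090 bits/symbol


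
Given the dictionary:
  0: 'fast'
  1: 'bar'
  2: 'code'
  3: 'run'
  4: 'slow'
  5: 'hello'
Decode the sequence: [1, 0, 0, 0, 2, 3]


Look up each index in the dictionary:
  1 -> 'bar'
  0 -> 'fast'
  0 -> 'fast'
  0 -> 'fast'
  2 -> 'code'
  3 -> 'run'

Decoded: "bar fast fast fast code run"


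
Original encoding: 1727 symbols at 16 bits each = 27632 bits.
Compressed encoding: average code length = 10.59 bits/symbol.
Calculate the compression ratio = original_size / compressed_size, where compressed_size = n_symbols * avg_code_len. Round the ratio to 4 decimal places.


original_size = n_symbols * orig_bits = 1727 * 16 = 27632 bits
compressed_size = n_symbols * avg_code_len = 1727 * 10.59 = 18288.93 bits
ratio = original_size / compressed_size = 27632 / 18288.93 = 1.5109

Compression ratio = 1.5109


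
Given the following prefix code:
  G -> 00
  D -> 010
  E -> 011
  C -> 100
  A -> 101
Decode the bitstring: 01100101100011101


Decoding step by step:
Bits 011 -> E
Bits 00 -> G
Bits 101 -> A
Bits 100 -> C
Bits 011 -> E
Bits 101 -> A


Decoded message: EGACEA


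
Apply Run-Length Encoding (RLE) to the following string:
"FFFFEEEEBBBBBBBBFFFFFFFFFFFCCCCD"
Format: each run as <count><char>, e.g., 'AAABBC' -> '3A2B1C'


Scanning runs left to right:
  i=0: run of 'F' x 4 -> '4F'
  i=4: run of 'E' x 4 -> '4E'
  i=8: run of 'B' x 8 -> '8B'
  i=16: run of 'F' x 11 -> '11F'
  i=27: run of 'C' x 4 -> '4C'
  i=31: run of 'D' x 1 -> '1D'

RLE = 4F4E8B11F4C1D


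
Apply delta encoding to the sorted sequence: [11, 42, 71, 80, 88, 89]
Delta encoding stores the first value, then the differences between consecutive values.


First value: 11
Deltas:
  42 - 11 = 31
  71 - 42 = 29
  80 - 71 = 9
  88 - 80 = 8
  89 - 88 = 1


Delta encoded: [11, 31, 29, 9, 8, 1]


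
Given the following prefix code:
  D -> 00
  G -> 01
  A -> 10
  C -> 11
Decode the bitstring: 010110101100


Decoding step by step:
Bits 01 -> G
Bits 01 -> G
Bits 10 -> A
Bits 10 -> A
Bits 11 -> C
Bits 00 -> D


Decoded message: GGAACD


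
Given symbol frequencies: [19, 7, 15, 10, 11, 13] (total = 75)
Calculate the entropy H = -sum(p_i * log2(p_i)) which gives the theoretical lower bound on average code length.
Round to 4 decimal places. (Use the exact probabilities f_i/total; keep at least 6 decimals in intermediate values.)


Per-symbol terms -p_i * log2(p_i) with p_i = f_i/75:
  p = 19/75 = 0.253333: log2(p) = -1.980891, -p*log2(p) = 0.501826
  p = 7/75 = 0.093333: log2(p) = -3.421464, -p*log2(p) = 0.319337
  p = 15/75 = 0.200000: log2(p) = -2.321928, -p*log2(p) = 0.464386
  p = 10/75 = 0.133333: log2(p) = -2.906891, -p*log2(p) = 0.387585
  p = 11/75 = 0.146667: log2(p) = -2.769387, -p*log2(p) = 0.406177
  p = 13/75 = 0.173333: log2(p) = -2.528379, -p*log2(p) = 0.438252
H = 0.501826 + 0.319337 + 0.464386 + 0.387585 + 0.406177 + 0.438252 = 2.517563

H = 2.5176 bits/symbol


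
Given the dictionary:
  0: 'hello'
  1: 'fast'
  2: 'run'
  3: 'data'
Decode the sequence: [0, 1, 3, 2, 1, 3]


Look up each index in the dictionary:
  0 -> 'hello'
  1 -> 'fast'
  3 -> 'data'
  2 -> 'run'
  1 -> 'fast'
  3 -> 'data'

Decoded: "hello fast data run fast data"


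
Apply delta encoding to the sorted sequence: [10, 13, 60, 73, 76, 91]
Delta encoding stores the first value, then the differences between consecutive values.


First value: 10
Deltas:
  13 - 10 = 3
  60 - 13 = 47
  73 - 60 = 13
  76 - 73 = 3
  91 - 76 = 15


Delta encoded: [10, 3, 47, 13, 3, 15]


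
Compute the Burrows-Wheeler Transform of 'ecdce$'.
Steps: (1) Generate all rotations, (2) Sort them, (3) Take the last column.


Rotations (sorted):
  0: $ecdce -> last char: e
  1: cdce$e -> last char: e
  2: ce$ecd -> last char: d
  3: dce$ec -> last char: c
  4: e$ecdc -> last char: c
  5: ecdce$ -> last char: $


BWT = eedcc$


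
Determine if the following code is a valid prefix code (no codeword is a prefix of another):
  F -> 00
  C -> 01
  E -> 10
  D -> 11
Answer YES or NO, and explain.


Checking each pair (does one codeword prefix another?):
  F='00' vs C='01': no prefix
  F='00' vs E='10': no prefix
  F='00' vs D='11': no prefix
  C='01' vs F='00': no prefix
  C='01' vs E='10': no prefix
  C='01' vs D='11': no prefix
  E='10' vs F='00': no prefix
  E='10' vs C='01': no prefix
  E='10' vs D='11': no prefix
  D='11' vs F='00': no prefix
  D='11' vs C='01': no prefix
  D='11' vs E='10': no prefix
No violation found over all pairs.

YES -- this is a valid prefix code. No codeword is a prefix of any other codeword.


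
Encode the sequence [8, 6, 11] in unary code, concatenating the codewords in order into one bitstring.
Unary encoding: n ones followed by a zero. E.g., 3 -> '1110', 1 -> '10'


Encode each number as n ones followed by a terminating 0:
  8 -> 111111110 (9 bits)
  6 -> 1111110 (7 bits)
  11 -> 111111111110 (12 bits)
Total length = 9 + 7 + 12 = 28 bits.

Unary([8, 6, 11]) = 1111111101111110111111111110 (28 bits)


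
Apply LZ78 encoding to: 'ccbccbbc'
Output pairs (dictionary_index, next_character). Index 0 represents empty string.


LZ78 encoding steps:
Dictionary: {0: ''}
Step 1: w='' (idx 0), next='c' -> output (0, 'c'), add 'c' as idx 1
Step 2: w='c' (idx 1), next='b' -> output (1, 'b'), add 'cb' as idx 2
Step 3: w='c' (idx 1), next='c' -> output (1, 'c'), add 'cc' as idx 3
Step 4: w='' (idx 0), next='b' -> output (0, 'b'), add 'b' as idx 4
Step 5: w='b' (idx 4), next='c' -> output (4, 'c'), add 'bc' as idx 5


Encoded: [(0, 'c'), (1, 'b'), (1, 'c'), (0, 'b'), (4, 'c')]


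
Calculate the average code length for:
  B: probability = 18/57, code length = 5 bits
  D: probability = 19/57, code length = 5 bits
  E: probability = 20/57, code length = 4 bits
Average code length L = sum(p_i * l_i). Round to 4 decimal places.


Weighted contributions p_i * l_i:
  B: (18/57) * 5 = 90/57
  D: (19/57) * 5 = 95/57
  E: (20/57) * 4 = 80/57
Sum = (90 + 95 + 80)/57 = 265/57

L = 265/57 = 4.6491 bits/symbol


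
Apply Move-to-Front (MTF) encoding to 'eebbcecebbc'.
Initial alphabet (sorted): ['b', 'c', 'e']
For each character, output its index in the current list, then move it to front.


MTF encoding:
'e': index 2 in ['b', 'c', 'e'] -> ['e', 'b', 'c']
'e': index 0 in ['e', 'b', 'c'] -> ['e', 'b', 'c']
'b': index 1 in ['e', 'b', 'c'] -> ['b', 'e', 'c']
'b': index 0 in ['b', 'e', 'c'] -> ['b', 'e', 'c']
'c': index 2 in ['b', 'e', 'c'] -> ['c', 'b', 'e']
'e': index 2 in ['c', 'b', 'e'] -> ['e', 'c', 'b']
'c': index 1 in ['e', 'c', 'b'] -> ['c', 'e', 'b']
'e': index 1 in ['c', 'e', 'b'] -> ['e', 'c', 'b']
'b': index 2 in ['e', 'c', 'b'] -> ['b', 'e', 'c']
'b': index 0 in ['b', 'e', 'c'] -> ['b', 'e', 'c']
'c': index 2 in ['b', 'e', 'c'] -> ['c', 'b', 'e']


Output: [2, 0, 1, 0, 2, 2, 1, 1, 2, 0, 2]


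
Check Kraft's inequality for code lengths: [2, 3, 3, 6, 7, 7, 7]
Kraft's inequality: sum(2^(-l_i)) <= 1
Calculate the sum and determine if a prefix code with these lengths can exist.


Sum = 2^(-2) + 2^(-3) + 2^(-3) + 2^(-6) + 2^(-7) + 2^(-7) + 2^(-7)
    = 0.25 + 0.125 + 0.125 + 0.015625 + 0.0078125 + 0.0078125 + 0.0078125
    = 69/128 = 0.5390625
Since 0.5390625 <= 1, Kraft's inequality IS satisfied.
A prefix code with these lengths CAN exist.

Kraft sum = 0.5390625. Satisfied.


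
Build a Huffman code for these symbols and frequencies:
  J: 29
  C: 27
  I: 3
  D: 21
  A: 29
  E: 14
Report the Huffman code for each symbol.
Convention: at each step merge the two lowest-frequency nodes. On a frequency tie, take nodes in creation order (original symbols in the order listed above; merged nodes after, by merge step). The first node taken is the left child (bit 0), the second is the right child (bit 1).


Huffman tree construction:
Step 1: Merge I(3) + E(14) = 17
Step 2: Merge (I+E)(17) + D(21) = 38
Step 3: Merge C(27) + J(29) = 56
Step 4: Merge A(29) + ((I+E)+D)(38) = 67
Step 5: Merge (C+J)(56) + (A+((I+E)+D))(67) = 123
Read each symbol's code off the tree from the root (left child = 0, right child = 1).

Codes:
  J: 01 (length 2)
  C: 00 (length 2)
  I: 1100 (length 4)
  D: 111 (length 3)
  A: 10 (length 2)
  E: 1101 (length 4)
Average code length: 301/123 = 2.4472 bits/symbol


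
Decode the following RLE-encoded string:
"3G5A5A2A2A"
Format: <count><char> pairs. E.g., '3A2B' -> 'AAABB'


Expanding each <count><char> pair:
  3G -> 'GGG'
  5A -> 'AAAAA'
  5A -> 'AAAAA'
  2A -> 'AA'
  2A -> 'AA'

Decoded = GGGAAAAAAAAAAAAAA


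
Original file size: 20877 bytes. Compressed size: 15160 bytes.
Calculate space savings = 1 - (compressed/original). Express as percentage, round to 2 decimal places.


ratio = compressed/original = 15160/20877 = 0.726158
savings = 1 - ratio = 1 - 0.726158 = 0.273842
as a percentage: 0.273842 * 100 = 27.38%

Space savings = 1 - 15160/20877 = 27.38%


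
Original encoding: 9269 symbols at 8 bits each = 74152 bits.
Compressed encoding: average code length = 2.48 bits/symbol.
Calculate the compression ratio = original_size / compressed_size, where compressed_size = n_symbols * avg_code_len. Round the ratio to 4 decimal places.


original_size = n_symbols * orig_bits = 9269 * 8 = 74152 bits
compressed_size = n_symbols * avg_code_len = 9269 * 2.48 = 22987.12 bits
ratio = original_size / compressed_size = 74152 / 22987.12 = 3.2258

Compression ratio = 3.2258


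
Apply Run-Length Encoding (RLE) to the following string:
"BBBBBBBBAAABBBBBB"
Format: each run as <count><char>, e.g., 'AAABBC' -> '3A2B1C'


Scanning runs left to right:
  i=0: run of 'B' x 8 -> '8B'
  i=8: run of 'A' x 3 -> '3A'
  i=11: run of 'B' x 6 -> '6B'

RLE = 8B3A6B


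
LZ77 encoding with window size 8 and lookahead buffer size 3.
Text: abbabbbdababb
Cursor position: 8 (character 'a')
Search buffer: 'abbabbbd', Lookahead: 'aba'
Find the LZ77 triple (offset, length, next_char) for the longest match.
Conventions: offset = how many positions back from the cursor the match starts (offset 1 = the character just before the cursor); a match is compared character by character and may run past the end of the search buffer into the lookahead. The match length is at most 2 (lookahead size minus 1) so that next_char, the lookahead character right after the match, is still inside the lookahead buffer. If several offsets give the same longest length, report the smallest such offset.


Try each offset into the search buffer:
  offset=1 (pos 7, char 'd'): match length 0
  offset=2 (pos 6, char 'b'): match length 0
  offset=3 (pos 5, char 'b'): match length 0
  offset=4 (pos 4, char 'b'): match length 0
  offset=5 (pos 3, char 'a'): match length 2
  offset=6 (pos 2, char 'b'): match length 0
  offset=7 (pos 1, char 'b'): match length 0
  offset=8 (pos 0, char 'a'): match length 2
Longest match has length 2, found at offsets 5, 8; take the smallest, offset 5.
next_char = character at position 8 + 2 = 10 -> 'a'

Best match: offset=5, length=2 (matching 'ab' starting at position 3)
LZ77 triple: (5, 2, 'a')


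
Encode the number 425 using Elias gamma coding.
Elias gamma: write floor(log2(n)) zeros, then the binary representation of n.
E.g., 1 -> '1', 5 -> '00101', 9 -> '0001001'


num_bits = floor(log2(425)) + 1 = 9
leading_zeros = num_bits - 1 = 8
binary(425) = 110101001

Elias gamma(425) = '00000000' + '110101001' = 00000000110101001 (17 bits)


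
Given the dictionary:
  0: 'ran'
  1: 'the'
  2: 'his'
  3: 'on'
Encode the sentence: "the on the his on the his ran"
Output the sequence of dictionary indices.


Look up each word in the dictionary:
  'the' -> 1
  'on' -> 3
  'the' -> 1
  'his' -> 2
  'on' -> 3
  'the' -> 1
  'his' -> 2
  'ran' -> 0

Encoded: [1, 3, 1, 2, 3, 1, 2, 0]


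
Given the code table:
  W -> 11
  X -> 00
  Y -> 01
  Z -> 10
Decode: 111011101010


Decoding:
11 -> W
10 -> Z
11 -> W
10 -> Z
10 -> Z
10 -> Z


Result: WZWZZZ


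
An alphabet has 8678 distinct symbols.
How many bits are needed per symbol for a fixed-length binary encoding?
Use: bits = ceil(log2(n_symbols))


log2(8678) = 13.0831
Bracket: 2^13 = 8192 < 8678 <= 2^14 = 16384
So ceil(log2(8678)) = 14

bits = ceil(log2(8678)) = ceil(13.0831) = 14 bits


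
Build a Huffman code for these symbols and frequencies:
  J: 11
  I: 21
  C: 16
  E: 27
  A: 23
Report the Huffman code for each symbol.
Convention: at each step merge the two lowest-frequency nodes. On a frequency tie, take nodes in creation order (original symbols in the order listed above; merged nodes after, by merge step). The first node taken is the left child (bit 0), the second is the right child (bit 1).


Huffman tree construction:
Step 1: Merge J(11) + C(16) = 27
Step 2: Merge I(21) + A(23) = 44
Step 3: Merge E(27) + (J+C)(27) = 54
Step 4: Merge (I+A)(44) + (E+(J+C))(54) = 98
Read each symbol's code off the tree from the root (left child = 0, right child = 1).

Codes:
  J: 110 (length 3)
  I: 00 (length 2)
  C: 111 (length 3)
  E: 10 (length 2)
  A: 01 (length 2)
Average code length: 223/98 = 2.2755 bits/symbol


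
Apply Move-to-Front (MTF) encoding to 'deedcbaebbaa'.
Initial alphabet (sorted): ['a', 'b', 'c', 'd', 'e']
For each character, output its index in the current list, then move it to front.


MTF encoding:
'd': index 3 in ['a', 'b', 'c', 'd', 'e'] -> ['d', 'a', 'b', 'c', 'e']
'e': index 4 in ['d', 'a', 'b', 'c', 'e'] -> ['e', 'd', 'a', 'b', 'c']
'e': index 0 in ['e', 'd', 'a', 'b', 'c'] -> ['e', 'd', 'a', 'b', 'c']
'd': index 1 in ['e', 'd', 'a', 'b', 'c'] -> ['d', 'e', 'a', 'b', 'c']
'c': index 4 in ['d', 'e', 'a', 'b', 'c'] -> ['c', 'd', 'e', 'a', 'b']
'b': index 4 in ['c', 'd', 'e', 'a', 'b'] -> ['b', 'c', 'd', 'e', 'a']
'a': index 4 in ['b', 'c', 'd', 'e', 'a'] -> ['a', 'b', 'c', 'd', 'e']
'e': index 4 in ['a', 'b', 'c', 'd', 'e'] -> ['e', 'a', 'b', 'c', 'd']
'b': index 2 in ['e', 'a', 'b', 'c', 'd'] -> ['b', 'e', 'a', 'c', 'd']
'b': index 0 in ['b', 'e', 'a', 'c', 'd'] -> ['b', 'e', 'a', 'c', 'd']
'a': index 2 in ['b', 'e', 'a', 'c', 'd'] -> ['a', 'b', 'e', 'c', 'd']
'a': index 0 in ['a', 'b', 'e', 'c', 'd'] -> ['a', 'b', 'e', 'c', 'd']


Output: [3, 4, 0, 1, 4, 4, 4, 4, 2, 0, 2, 0]


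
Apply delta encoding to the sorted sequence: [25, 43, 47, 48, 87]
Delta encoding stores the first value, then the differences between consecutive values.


First value: 25
Deltas:
  43 - 25 = 18
  47 - 43 = 4
  48 - 47 = 1
  87 - 48 = 39


Delta encoded: [25, 18, 4, 1, 39]


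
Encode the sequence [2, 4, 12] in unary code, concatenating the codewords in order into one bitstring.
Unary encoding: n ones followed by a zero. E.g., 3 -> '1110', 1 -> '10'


Encode each number as n ones followed by a terminating 0:
  2 -> 110 (3 bits)
  4 -> 11110 (5 bits)
  12 -> 1111111111110 (13 bits)
Total length = 3 + 5 + 13 = 21 bits.

Unary([2, 4, 12]) = 110111101111111111110 (21 bits)


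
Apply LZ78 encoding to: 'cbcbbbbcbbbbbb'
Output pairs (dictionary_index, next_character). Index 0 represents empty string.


LZ78 encoding steps:
Dictionary: {0: ''}
Step 1: w='' (idx 0), next='c' -> output (0, 'c'), add 'c' as idx 1
Step 2: w='' (idx 0), next='b' -> output (0, 'b'), add 'b' as idx 2
Step 3: w='c' (idx 1), next='b' -> output (1, 'b'), add 'cb' as idx 3
Step 4: w='b' (idx 2), next='b' -> output (2, 'b'), add 'bb' as idx 4
Step 5: w='b' (idx 2), next='c' -> output (2, 'c'), add 'bc' as idx 5
Step 6: w='bb' (idx 4), next='b' -> output (4, 'b'), add 'bbb' as idx 6
Step 7: w='bbb' (idx 6), end of input -> output (6, '')


Encoded: [(0, 'c'), (0, 'b'), (1, 'b'), (2, 'b'), (2, 'c'), (4, 'b'), (6, '')]


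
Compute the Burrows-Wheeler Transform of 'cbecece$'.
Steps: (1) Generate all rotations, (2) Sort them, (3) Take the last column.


Rotations (sorted):
  0: $cbecece -> last char: e
  1: becece$c -> last char: c
  2: cbecece$ -> last char: $
  3: ce$cbece -> last char: e
  4: cece$cbe -> last char: e
  5: e$cbecec -> last char: c
  6: ece$cbec -> last char: c
  7: ecece$cb -> last char: b


BWT = ec$eeccb


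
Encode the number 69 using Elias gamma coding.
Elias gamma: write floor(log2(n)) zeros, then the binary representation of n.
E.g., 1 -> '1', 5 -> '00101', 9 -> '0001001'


num_bits = floor(log2(69)) + 1 = 7
leading_zeros = num_bits - 1 = 6
binary(69) = 1000101

Elias gamma(69) = '000000' + '1000101' = 0000001000101 (13 bits)


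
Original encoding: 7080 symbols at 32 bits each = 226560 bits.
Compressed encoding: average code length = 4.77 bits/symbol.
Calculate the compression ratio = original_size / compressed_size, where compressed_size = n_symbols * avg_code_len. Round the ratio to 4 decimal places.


original_size = n_symbols * orig_bits = 7080 * 32 = 226560 bits
compressed_size = n_symbols * avg_code_len = 7080 * 4.77 = 33771.6 bits
ratio = original_size / compressed_size = 226560 / 33771.6 = 6.7086

Compression ratio = 6.7086
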